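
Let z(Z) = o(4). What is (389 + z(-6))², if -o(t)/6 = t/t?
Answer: 146689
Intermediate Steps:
o(t) = -6 (o(t) = -6*t/t = -6*1 = -6)
z(Z) = -6
(389 + z(-6))² = (389 - 6)² = 383² = 146689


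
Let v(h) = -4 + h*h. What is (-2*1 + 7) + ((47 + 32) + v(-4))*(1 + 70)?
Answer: 6466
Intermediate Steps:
v(h) = -4 + h²
(-2*1 + 7) + ((47 + 32) + v(-4))*(1 + 70) = (-2*1 + 7) + ((47 + 32) + (-4 + (-4)²))*(1 + 70) = (-2 + 7) + (79 + (-4 + 16))*71 = 5 + (79 + 12)*71 = 5 + 91*71 = 5 + 6461 = 6466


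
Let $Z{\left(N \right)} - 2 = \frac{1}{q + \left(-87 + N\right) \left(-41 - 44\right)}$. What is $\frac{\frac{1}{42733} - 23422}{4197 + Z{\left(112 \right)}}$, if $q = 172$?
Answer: $- \frac{1954742710725}{350438205518} \approx -5.578$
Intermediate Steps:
$Z{\left(N \right)} = 2 + \frac{1}{7567 - 85 N}$ ($Z{\left(N \right)} = 2 + \frac{1}{172 + \left(-87 + N\right) \left(-41 - 44\right)} = 2 + \frac{1}{172 + \left(-87 + N\right) \left(-85\right)} = 2 + \frac{1}{172 - \left(-7395 + 85 N\right)} = 2 + \frac{1}{7567 - 85 N}$)
$\frac{\frac{1}{42733} - 23422}{4197 + Z{\left(112 \right)}} = \frac{\frac{1}{42733} - 23422}{4197 + \frac{5 \left(3027 - 3808\right)}{7567 - 9520}} = - \frac{1000892325}{42733 \left(4197 + 5 \frac{1}{-1953} \left(-781\right)\right)} = - \frac{1000892325}{42733 \left(4197 + 5 \left(- \frac{1}{1953}\right) \left(-781\right)\right)} = - \frac{1000892325}{42733 \left(4197 + \frac{3905}{1953}\right)} = - \frac{1000892325}{42733 \cdot \frac{8200646}{1953}} = \left(- \frac{1000892325}{42733}\right) \frac{1953}{8200646} = - \frac{1954742710725}{350438205518}$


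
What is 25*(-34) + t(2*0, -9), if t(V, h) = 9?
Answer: -841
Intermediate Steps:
25*(-34) + t(2*0, -9) = 25*(-34) + 9 = -850 + 9 = -841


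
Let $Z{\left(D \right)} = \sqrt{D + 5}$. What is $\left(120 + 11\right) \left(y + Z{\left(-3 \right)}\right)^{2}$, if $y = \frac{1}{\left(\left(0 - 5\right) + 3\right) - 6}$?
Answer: $\frac{16899}{64} - \frac{131 \sqrt{2}}{4} \approx 217.73$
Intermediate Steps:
$Z{\left(D \right)} = \sqrt{5 + D}$
$y = - \frac{1}{8}$ ($y = \frac{1}{\left(-5 + 3\right) - 6} = \frac{1}{-2 - 6} = \frac{1}{-8} = - \frac{1}{8} \approx -0.125$)
$\left(120 + 11\right) \left(y + Z{\left(-3 \right)}\right)^{2} = \left(120 + 11\right) \left(- \frac{1}{8} + \sqrt{5 - 3}\right)^{2} = 131 \left(- \frac{1}{8} + \sqrt{2}\right)^{2}$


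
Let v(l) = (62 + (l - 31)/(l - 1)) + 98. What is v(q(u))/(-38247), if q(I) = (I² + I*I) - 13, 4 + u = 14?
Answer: -1662/395219 ≈ -0.0042053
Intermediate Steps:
u = 10 (u = -4 + 14 = 10)
q(I) = -13 + 2*I² (q(I) = (I² + I²) - 13 = 2*I² - 13 = -13 + 2*I²)
v(l) = 160 + (-31 + l)/(-1 + l) (v(l) = (62 + (-31 + l)/(-1 + l)) + 98 = 160 + (-31 + l)/(-1 + l))
v(q(u))/(-38247) = ((-191 + 161*(-13 + 2*10²))/(-1 + (-13 + 2*10²)))/(-38247) = ((-191 + 161*(-13 + 2*100))/(-1 + (-13 + 2*100)))*(-1/38247) = ((-191 + 161*(-13 + 200))/(-1 + (-13 + 200)))*(-1/38247) = ((-191 + 161*187)/(-1 + 187))*(-1/38247) = ((-191 + 30107)/186)*(-1/38247) = ((1/186)*29916)*(-1/38247) = (4986/31)*(-1/38247) = -1662/395219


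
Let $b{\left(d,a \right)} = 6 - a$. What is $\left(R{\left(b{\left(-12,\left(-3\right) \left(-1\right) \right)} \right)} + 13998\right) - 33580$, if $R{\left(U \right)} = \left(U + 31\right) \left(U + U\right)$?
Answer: $-19378$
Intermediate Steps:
$R{\left(U \right)} = 2 U \left(31 + U\right)$ ($R{\left(U \right)} = \left(31 + U\right) 2 U = 2 U \left(31 + U\right)$)
$\left(R{\left(b{\left(-12,\left(-3\right) \left(-1\right) \right)} \right)} + 13998\right) - 33580 = \left(2 \left(6 - \left(-3\right) \left(-1\right)\right) \left(31 + \left(6 - \left(-3\right) \left(-1\right)\right)\right) + 13998\right) - 33580 = \left(2 \left(6 - 3\right) \left(31 + \left(6 - 3\right)\right) + 13998\right) - 33580 = \left(2 \cdot 3 \left(31 + 3\right) + 13998\right) - 33580 = \left(2 \cdot 3 \cdot 34 + 13998\right) - 33580 = \left(204 + 13998\right) - 33580 = 14202 - 33580 = -19378$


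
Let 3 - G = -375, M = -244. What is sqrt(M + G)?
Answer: sqrt(134) ≈ 11.576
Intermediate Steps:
G = 378 (G = 3 - 1*(-375) = 3 + 375 = 378)
sqrt(M + G) = sqrt(-244 + 378) = sqrt(134)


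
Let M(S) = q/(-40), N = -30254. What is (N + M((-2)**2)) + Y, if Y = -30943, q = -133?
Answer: -2447747/40 ≈ -61194.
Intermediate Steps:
M(S) = 133/40 (M(S) = -133/(-40) = -133*(-1/40) = 133/40)
(N + M((-2)**2)) + Y = (-30254 + 133/40) - 30943 = -1210027/40 - 30943 = -2447747/40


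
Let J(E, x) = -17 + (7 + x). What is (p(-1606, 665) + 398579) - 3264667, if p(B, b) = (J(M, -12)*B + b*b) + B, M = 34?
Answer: -2390137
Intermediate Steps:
J(E, x) = -10 + x
p(B, b) = b² - 21*B (p(B, b) = ((-10 - 12)*B + b*b) + B = (-22*B + b²) + B = (b² - 22*B) + B = b² - 21*B)
(p(-1606, 665) + 398579) - 3264667 = ((665² - 21*(-1606)) + 398579) - 3264667 = ((442225 + 33726) + 398579) - 3264667 = (475951 + 398579) - 3264667 = 874530 - 3264667 = -2390137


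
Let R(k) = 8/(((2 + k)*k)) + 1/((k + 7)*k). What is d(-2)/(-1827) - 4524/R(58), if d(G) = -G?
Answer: -3223485722/1827 ≈ -1.7644e+6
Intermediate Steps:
R(k) = 1/(k*(7 + k)) + 8/(k*(2 + k)) (R(k) = 8/((k*(2 + k))) + 1/((7 + k)*k) = 8*(1/(k*(2 + k))) + 1/(k*(7 + k)) = 8/(k*(2 + k)) + 1/(k*(7 + k)) = 1/(k*(7 + k)) + 8/(k*(2 + k)))
d(-2)/(-1827) - 4524/R(58) = -1*(-2)/(-1827) - 4524*58*(14 + 58² + 9*58)/(58 + 9*58) = 2*(-1/1827) - 4524*58*(14 + 3364 + 522)/(58 + 522) = -2/1827 - 4524/((1/58)*580/3900) = -2/1827 - 4524/((1/58)*(1/3900)*580) = -2/1827 - 4524/1/390 = -2/1827 - 4524*390 = -2/1827 - 1764360 = -3223485722/1827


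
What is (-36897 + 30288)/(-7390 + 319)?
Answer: 2203/2357 ≈ 0.93466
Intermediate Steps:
(-36897 + 30288)/(-7390 + 319) = -6609/(-7071) = -6609*(-1/7071) = 2203/2357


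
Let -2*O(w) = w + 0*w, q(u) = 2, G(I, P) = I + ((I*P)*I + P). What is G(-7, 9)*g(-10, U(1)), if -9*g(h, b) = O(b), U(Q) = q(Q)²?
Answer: 886/9 ≈ 98.444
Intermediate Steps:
G(I, P) = I + P + P*I² (G(I, P) = I + (P*I² + P) = I + (P + P*I²) = I + P + P*I²)
O(w) = -w/2 (O(w) = -(w + 0*w)/2 = -(w + 0)/2 = -w/2)
U(Q) = 4 (U(Q) = 2² = 4)
g(h, b) = b/18 (g(h, b) = -(-1)*b/18 = b/18)
G(-7, 9)*g(-10, U(1)) = (-7 + 9 + 9*(-7)²)*((1/18)*4) = (-7 + 9 + 9*49)*(2/9) = (-7 + 9 + 441)*(2/9) = 443*(2/9) = 886/9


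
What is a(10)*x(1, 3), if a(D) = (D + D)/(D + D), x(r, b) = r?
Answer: 1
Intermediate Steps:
a(D) = 1 (a(D) = (2*D)/((2*D)) = (2*D)*(1/(2*D)) = 1)
a(10)*x(1, 3) = 1*1 = 1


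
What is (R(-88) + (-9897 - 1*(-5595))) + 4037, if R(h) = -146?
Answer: -411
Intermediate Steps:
(R(-88) + (-9897 - 1*(-5595))) + 4037 = (-146 + (-9897 - 1*(-5595))) + 4037 = (-146 + (-9897 + 5595)) + 4037 = (-146 - 4302) + 4037 = -4448 + 4037 = -411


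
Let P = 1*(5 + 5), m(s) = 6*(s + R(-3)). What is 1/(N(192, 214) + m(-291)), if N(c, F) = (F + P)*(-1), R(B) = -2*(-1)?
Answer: -1/1958 ≈ -0.00051073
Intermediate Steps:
R(B) = 2
m(s) = 12 + 6*s (m(s) = 6*(s + 2) = 6*(2 + s) = 12 + 6*s)
P = 10 (P = 1*10 = 10)
N(c, F) = -10 - F (N(c, F) = (F + 10)*(-1) = (10 + F)*(-1) = -10 - F)
1/(N(192, 214) + m(-291)) = 1/((-10 - 1*214) + (12 + 6*(-291))) = 1/((-10 - 214) + (12 - 1746)) = 1/(-224 - 1734) = 1/(-1958) = -1/1958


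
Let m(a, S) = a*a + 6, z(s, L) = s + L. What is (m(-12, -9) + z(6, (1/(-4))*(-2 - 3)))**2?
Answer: 395641/16 ≈ 24728.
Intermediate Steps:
z(s, L) = L + s
m(a, S) = 6 + a**2 (m(a, S) = a**2 + 6 = 6 + a**2)
(m(-12, -9) + z(6, (1/(-4))*(-2 - 3)))**2 = ((6 + (-12)**2) + ((1/(-4))*(-2 - 3) + 6))**2 = ((6 + 144) + ((1*(-1/4))*(-5) + 6))**2 = (150 + (-1/4*(-5) + 6))**2 = (150 + (5/4 + 6))**2 = (150 + 29/4)**2 = (629/4)**2 = 395641/16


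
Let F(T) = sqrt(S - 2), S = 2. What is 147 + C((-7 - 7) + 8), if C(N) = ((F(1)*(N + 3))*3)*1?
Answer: 147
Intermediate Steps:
F(T) = 0 (F(T) = sqrt(2 - 2) = sqrt(0) = 0)
C(N) = 0 (C(N) = ((0*(N + 3))*3)*1 = ((0*(3 + N))*3)*1 = (0*3)*1 = 0*1 = 0)
147 + C((-7 - 7) + 8) = 147 + 0 = 147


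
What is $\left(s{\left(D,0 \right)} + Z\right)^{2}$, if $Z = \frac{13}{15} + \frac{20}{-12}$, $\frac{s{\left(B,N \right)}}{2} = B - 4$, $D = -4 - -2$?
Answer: $\frac{4096}{25} \approx 163.84$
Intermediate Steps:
$D = -2$ ($D = -4 + 2 = -2$)
$s{\left(B,N \right)} = -8 + 2 B$ ($s{\left(B,N \right)} = 2 \left(B - 4\right) = 2 \left(-4 + B\right) = -8 + 2 B$)
$Z = - \frac{4}{5}$ ($Z = 13 \cdot \frac{1}{15} + 20 \left(- \frac{1}{12}\right) = \frac{13}{15} - \frac{5}{3} = - \frac{4}{5} \approx -0.8$)
$\left(s{\left(D,0 \right)} + Z\right)^{2} = \left(\left(-8 + 2 \left(-2\right)\right) - \frac{4}{5}\right)^{2} = \left(\left(-8 - 4\right) - \frac{4}{5}\right)^{2} = \left(-12 - \frac{4}{5}\right)^{2} = \left(- \frac{64}{5}\right)^{2} = \frac{4096}{25}$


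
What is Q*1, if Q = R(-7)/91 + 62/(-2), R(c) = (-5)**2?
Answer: -2796/91 ≈ -30.725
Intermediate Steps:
R(c) = 25
Q = -2796/91 (Q = 25/91 + 62/(-2) = 25*(1/91) + 62*(-1/2) = 25/91 - 31 = -2796/91 ≈ -30.725)
Q*1 = -2796/91*1 = -2796/91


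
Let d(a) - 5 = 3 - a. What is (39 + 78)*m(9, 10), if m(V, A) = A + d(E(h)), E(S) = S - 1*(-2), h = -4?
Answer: 2340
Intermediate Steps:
E(S) = 2 + S (E(S) = S + 2 = 2 + S)
d(a) = 8 - a (d(a) = 5 + (3 - a) = 8 - a)
m(V, A) = 10 + A (m(V, A) = A + (8 - (2 - 4)) = A + (8 - 1*(-2)) = A + (8 + 2) = A + 10 = 10 + A)
(39 + 78)*m(9, 10) = (39 + 78)*(10 + 10) = 117*20 = 2340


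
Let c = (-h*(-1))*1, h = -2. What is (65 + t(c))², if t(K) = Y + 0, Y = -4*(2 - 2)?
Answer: 4225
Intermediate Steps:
Y = 0 (Y = -4*0 = 0)
c = -2 (c = (-1*(-2)*(-1))*1 = (2*(-1))*1 = -2*1 = -2)
t(K) = 0 (t(K) = 0 + 0 = 0)
(65 + t(c))² = (65 + 0)² = 65² = 4225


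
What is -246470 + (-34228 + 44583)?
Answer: -236115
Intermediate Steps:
-246470 + (-34228 + 44583) = -246470 + 10355 = -236115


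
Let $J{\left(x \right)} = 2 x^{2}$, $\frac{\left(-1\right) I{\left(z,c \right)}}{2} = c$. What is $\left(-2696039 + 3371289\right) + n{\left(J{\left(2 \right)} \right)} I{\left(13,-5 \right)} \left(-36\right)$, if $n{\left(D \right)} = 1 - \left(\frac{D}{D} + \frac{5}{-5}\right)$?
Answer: $674890$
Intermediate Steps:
$I{\left(z,c \right)} = - 2 c$
$n{\left(D \right)} = 1$ ($n{\left(D \right)} = 1 - \left(1 + 5 \left(- \frac{1}{5}\right)\right) = 1 - \left(1 - 1\right) = 1 - 0 = 1 + 0 = 1$)
$\left(-2696039 + 3371289\right) + n{\left(J{\left(2 \right)} \right)} I{\left(13,-5 \right)} \left(-36\right) = \left(-2696039 + 3371289\right) + 1 \left(\left(-2\right) \left(-5\right)\right) \left(-36\right) = 675250 + 1 \cdot 10 \left(-36\right) = 675250 + 10 \left(-36\right) = 675250 - 360 = 674890$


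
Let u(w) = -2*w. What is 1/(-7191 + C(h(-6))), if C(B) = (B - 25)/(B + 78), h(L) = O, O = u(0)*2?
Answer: -78/560923 ≈ -0.00013906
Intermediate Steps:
O = 0 (O = -2*0*2 = 0*2 = 0)
h(L) = 0
C(B) = (-25 + B)/(78 + B)
1/(-7191 + C(h(-6))) = 1/(-7191 + (-25 + 0)/(78 + 0)) = 1/(-7191 - 25/78) = 1/(-560923/78) = -78/560923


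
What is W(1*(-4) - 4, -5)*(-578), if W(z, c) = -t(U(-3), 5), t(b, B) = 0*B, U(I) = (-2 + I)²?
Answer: 0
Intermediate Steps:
t(b, B) = 0
W(z, c) = 0 (W(z, c) = -1*0 = 0)
W(1*(-4) - 4, -5)*(-578) = 0*(-578) = 0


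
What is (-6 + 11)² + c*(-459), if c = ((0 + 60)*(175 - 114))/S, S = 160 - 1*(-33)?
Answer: -1675115/193 ≈ -8679.3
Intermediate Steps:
S = 193 (S = 160 + 33 = 193)
c = 3660/193 (c = ((0 + 60)*(175 - 114))/193 = (60*61)*(1/193) = 3660*(1/193) = 3660/193 ≈ 18.964)
(-6 + 11)² + c*(-459) = (-6 + 11)² + (3660/193)*(-459) = 5² - 1679940/193 = 25 - 1679940/193 = -1675115/193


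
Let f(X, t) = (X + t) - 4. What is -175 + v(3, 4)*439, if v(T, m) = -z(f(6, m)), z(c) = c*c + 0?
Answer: -15979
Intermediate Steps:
f(X, t) = -4 + X + t
z(c) = c² (z(c) = c² + 0 = c²)
v(T, m) = -(2 + m)² (v(T, m) = -(-4 + 6 + m)² = -(2 + m)²)
-175 + v(3, 4)*439 = -175 - (2 + 4)²*439 = -175 - 1*6²*439 = -175 - 1*36*439 = -175 - 36*439 = -175 - 15804 = -15979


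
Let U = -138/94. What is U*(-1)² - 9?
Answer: -492/47 ≈ -10.468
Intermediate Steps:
U = -69/47 (U = -138*1/94 = -69/47 ≈ -1.4681)
U*(-1)² - 9 = -69/47*(-1)² - 9 = -69/47*1 - 9 = -69/47 - 9 = -492/47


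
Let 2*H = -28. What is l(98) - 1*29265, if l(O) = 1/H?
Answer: -409711/14 ≈ -29265.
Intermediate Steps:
H = -14 (H = (½)*(-28) = -14)
l(O) = -1/14 (l(O) = 1/(-14) = -1/14)
l(98) - 1*29265 = -1/14 - 1*29265 = -1/14 - 29265 = -409711/14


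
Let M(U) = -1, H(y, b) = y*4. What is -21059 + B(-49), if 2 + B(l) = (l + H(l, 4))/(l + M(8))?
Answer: -210561/10 ≈ -21056.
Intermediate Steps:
H(y, b) = 4*y
B(l) = -2 + 5*l/(-1 + l) (B(l) = -2 + (l + 4*l)/(l - 1) = -2 + (5*l)/(-1 + l) = -2 + 5*l/(-1 + l))
-21059 + B(-49) = -21059 + (2 + 3*(-49))/(-1 - 49) = -21059 + (2 - 147)/(-50) = -21059 - 1/50*(-145) = -21059 + 29/10 = -210561/10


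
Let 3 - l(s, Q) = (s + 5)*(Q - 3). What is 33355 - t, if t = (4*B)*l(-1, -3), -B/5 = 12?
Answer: 39835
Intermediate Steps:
B = -60 (B = -5*12 = -60)
l(s, Q) = 3 - (-3 + Q)*(5 + s) (l(s, Q) = 3 - (s + 5)*(Q - 3) = 3 - (5 + s)*(-3 + Q) = 3 - (-3 + Q)*(5 + s))
t = -6480 (t = (4*(-60))*(18 - 5*(-3) + 3*(-1) - 1*(-3)*(-1)) = -240*(18 + 15 - 3 - 3) = -240*27 = -6480)
33355 - t = 33355 - 1*(-6480) = 33355 + 6480 = 39835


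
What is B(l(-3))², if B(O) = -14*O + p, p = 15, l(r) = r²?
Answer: 12321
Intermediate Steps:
B(O) = 15 - 14*O (B(O) = -14*O + 15 = 15 - 14*O)
B(l(-3))² = (15 - 14*(-3)²)² = (15 - 14*9)² = (15 - 126)² = (-111)² = 12321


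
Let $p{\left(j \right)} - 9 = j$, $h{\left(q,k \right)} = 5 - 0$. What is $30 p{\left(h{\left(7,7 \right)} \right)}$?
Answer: $420$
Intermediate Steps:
$h{\left(q,k \right)} = 5$ ($h{\left(q,k \right)} = 5 + 0 = 5$)
$p{\left(j \right)} = 9 + j$
$30 p{\left(h{\left(7,7 \right)} \right)} = 30 \left(9 + 5\right) = 30 \cdot 14 = 420$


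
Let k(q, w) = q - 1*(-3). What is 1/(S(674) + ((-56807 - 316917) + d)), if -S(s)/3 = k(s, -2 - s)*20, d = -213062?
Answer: -1/627406 ≈ -1.5939e-6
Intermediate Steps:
k(q, w) = 3 + q (k(q, w) = q + 3 = 3 + q)
S(s) = -180 - 60*s (S(s) = -3*(3 + s)*20 = -3*(60 + 20*s) = -180 - 60*s)
1/(S(674) + ((-56807 - 316917) + d)) = 1/((-180 - 60*674) + ((-56807 - 316917) - 213062)) = 1/((-180 - 40440) + (-373724 - 213062)) = 1/(-40620 - 586786) = 1/(-627406) = -1/627406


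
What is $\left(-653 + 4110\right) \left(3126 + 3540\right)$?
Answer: $23044362$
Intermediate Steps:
$\left(-653 + 4110\right) \left(3126 + 3540\right) = 3457 \cdot 6666 = 23044362$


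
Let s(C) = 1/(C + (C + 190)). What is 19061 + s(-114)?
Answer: 724317/38 ≈ 19061.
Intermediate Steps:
s(C) = 1/(190 + 2*C) (s(C) = 1/(C + (190 + C)) = 1/(190 + 2*C))
19061 + s(-114) = 19061 + 1/(2*(95 - 114)) = 19061 + (½)/(-19) = 19061 + (½)*(-1/19) = 19061 - 1/38 = 724317/38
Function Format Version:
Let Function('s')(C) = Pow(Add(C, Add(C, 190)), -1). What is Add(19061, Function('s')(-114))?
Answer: Rational(724317, 38) ≈ 19061.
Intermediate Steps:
Function('s')(C) = Pow(Add(190, Mul(2, C)), -1) (Function('s')(C) = Pow(Add(C, Add(190, C)), -1) = Pow(Add(190, Mul(2, C)), -1))
Add(19061, Function('s')(-114)) = Add(19061, Mul(Rational(1, 2), Pow(Add(95, -114), -1))) = Add(19061, Mul(Rational(1, 2), Pow(-19, -1))) = Add(19061, Mul(Rational(1, 2), Rational(-1, 19))) = Add(19061, Rational(-1, 38)) = Rational(724317, 38)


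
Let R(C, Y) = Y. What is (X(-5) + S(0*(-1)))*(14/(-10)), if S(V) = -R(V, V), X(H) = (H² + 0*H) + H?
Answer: -28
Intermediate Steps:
X(H) = H + H² (X(H) = (H² + 0) + H = H² + H = H + H²)
S(V) = -V
(X(-5) + S(0*(-1)))*(14/(-10)) = (-5*(1 - 5) - 0*(-1))*(14/(-10)) = (-5*(-4) - 1*0)*(14*(-⅒)) = (20 + 0)*(-7/5) = 20*(-7/5) = -28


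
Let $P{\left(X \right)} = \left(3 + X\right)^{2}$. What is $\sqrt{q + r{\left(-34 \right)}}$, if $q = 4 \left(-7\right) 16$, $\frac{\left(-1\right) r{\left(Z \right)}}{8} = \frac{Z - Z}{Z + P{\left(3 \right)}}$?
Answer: $8 i \sqrt{7} \approx 21.166 i$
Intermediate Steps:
$r{\left(Z \right)} = 0$ ($r{\left(Z \right)} = - 8 \frac{Z - Z}{Z + \left(3 + 3\right)^{2}} = - 8 \frac{0}{Z + 6^{2}} = - 8 \frac{0}{Z + 36} = - 8 \frac{0}{36 + Z} = \left(-8\right) 0 = 0$)
$q = -448$ ($q = \left(-28\right) 16 = -448$)
$\sqrt{q + r{\left(-34 \right)}} = \sqrt{-448 + 0} = \sqrt{-448} = 8 i \sqrt{7}$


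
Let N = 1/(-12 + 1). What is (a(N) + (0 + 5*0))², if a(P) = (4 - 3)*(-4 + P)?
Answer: 2025/121 ≈ 16.736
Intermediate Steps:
N = -1/11 (N = 1/(-11) = -1/11 ≈ -0.090909)
a(P) = -4 + P (a(P) = 1*(-4 + P) = -4 + P)
(a(N) + (0 + 5*0))² = ((-4 - 1/11) + (0 + 5*0))² = (-45/11 + (0 + 0))² = (-45/11 + 0)² = (-45/11)² = 2025/121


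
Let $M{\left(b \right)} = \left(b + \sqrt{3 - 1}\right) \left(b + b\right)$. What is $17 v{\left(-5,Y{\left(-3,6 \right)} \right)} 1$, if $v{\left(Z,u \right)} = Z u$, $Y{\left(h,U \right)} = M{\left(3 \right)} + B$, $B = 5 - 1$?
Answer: $-1870 - 510 \sqrt{2} \approx -2591.3$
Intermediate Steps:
$B = 4$
$M{\left(b \right)} = 2 b \left(b + \sqrt{2}\right)$ ($M{\left(b \right)} = \left(b + \sqrt{2}\right) 2 b = 2 b \left(b + \sqrt{2}\right)$)
$Y{\left(h,U \right)} = 22 + 6 \sqrt{2}$ ($Y{\left(h,U \right)} = 2 \cdot 3 \left(3 + \sqrt{2}\right) + 4 = \left(18 + 6 \sqrt{2}\right) + 4 = 22 + 6 \sqrt{2}$)
$17 v{\left(-5,Y{\left(-3,6 \right)} \right)} 1 = 17 \left(- 5 \left(22 + 6 \sqrt{2}\right)\right) 1 = 17 \left(-110 - 30 \sqrt{2}\right) 1 = \left(-1870 - 510 \sqrt{2}\right) 1 = -1870 - 510 \sqrt{2}$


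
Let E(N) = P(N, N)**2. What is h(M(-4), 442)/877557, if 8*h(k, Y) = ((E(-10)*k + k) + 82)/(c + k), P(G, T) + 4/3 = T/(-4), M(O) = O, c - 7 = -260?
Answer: -653/16238314728 ≈ -4.0214e-8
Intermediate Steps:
c = -253 (c = 7 - 260 = -253)
P(G, T) = -4/3 - T/4 (P(G, T) = -4/3 + T/(-4) = -4/3 + T*(-1/4) = -4/3 - T/4)
E(N) = (-4/3 - N/4)**2
h(k, Y) = (82 + 85*k/36)/(8*(-253 + k)) (h(k, Y) = (((((16 + 3*(-10))**2/144)*k + k) + 82)/(-253 + k))/8 = (((((16 - 30)**2/144)*k + k) + 82)/(-253 + k))/8 = (((((1/144)*(-14)**2)*k + k) + 82)/(-253 + k))/8 = (((((1/144)*196)*k + k) + 82)/(-253 + k))/8 = (((49*k/36 + k) + 82)/(-253 + k))/8 = ((85*k/36 + 82)/(-253 + k))/8 = ((82 + 85*k/36)/(-253 + k))/8 = (82 + 85*k/36)/(8*(-253 + k)))
h(M(-4), 442)/877557 = ((2952 + 85*(-4))/(288*(-253 - 4)))/877557 = ((1/288)*(2952 - 340)/(-257))*(1/877557) = ((1/288)*(-1/257)*2612)*(1/877557) = -653/18504*1/877557 = -653/16238314728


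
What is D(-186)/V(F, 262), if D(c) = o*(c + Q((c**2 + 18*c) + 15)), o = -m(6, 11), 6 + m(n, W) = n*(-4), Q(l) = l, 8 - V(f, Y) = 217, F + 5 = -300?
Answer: -932310/209 ≈ -4460.8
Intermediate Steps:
F = -305 (F = -5 - 300 = -305)
V(f, Y) = -209 (V(f, Y) = 8 - 1*217 = 8 - 217 = -209)
m(n, W) = -6 - 4*n (m(n, W) = -6 + n*(-4) = -6 - 4*n)
o = 30 (o = -(-6 - 4*6) = -(-6 - 24) = -1*(-30) = 30)
D(c) = 450 + 30*c**2 + 570*c (D(c) = 30*(c + ((c**2 + 18*c) + 15)) = 30*(c + (15 + c**2 + 18*c)) = 30*(15 + c**2 + 19*c) = 450 + 30*c**2 + 570*c)
D(-186)/V(F, 262) = (450 + 30*(-186)**2 + 570*(-186))/(-209) = (450 + 30*34596 - 106020)*(-1/209) = (450 + 1037880 - 106020)*(-1/209) = 932310*(-1/209) = -932310/209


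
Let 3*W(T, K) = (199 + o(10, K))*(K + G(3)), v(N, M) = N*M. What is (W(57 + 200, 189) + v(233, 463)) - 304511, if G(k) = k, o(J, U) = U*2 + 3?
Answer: -159512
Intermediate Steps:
o(J, U) = 3 + 2*U (o(J, U) = 2*U + 3 = 3 + 2*U)
v(N, M) = M*N
W(T, K) = (3 + K)*(202 + 2*K)/3 (W(T, K) = ((199 + (3 + 2*K))*(K + 3))/3 = ((202 + 2*K)*(3 + K))/3 = ((3 + K)*(202 + 2*K))/3 = (3 + K)*(202 + 2*K)/3)
(W(57 + 200, 189) + v(233, 463)) - 304511 = ((202 + (⅔)*189² + (208/3)*189) + 463*233) - 304511 = ((202 + (⅔)*35721 + 13104) + 107879) - 304511 = ((202 + 23814 + 13104) + 107879) - 304511 = (37120 + 107879) - 304511 = 144999 - 304511 = -159512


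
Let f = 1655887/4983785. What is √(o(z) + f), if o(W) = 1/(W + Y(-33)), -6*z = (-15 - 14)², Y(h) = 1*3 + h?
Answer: √8450674463678737745/5088444485 ≈ 0.57130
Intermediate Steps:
Y(h) = 3 + h
f = 1655887/4983785 (f = 1655887*(1/4983785) = 1655887/4983785 ≈ 0.33225)
z = -841/6 (z = -(-15 - 14)²/6 = -⅙*(-29)² = -⅙*841 = -841/6 ≈ -140.17)
o(W) = 1/(-30 + W) (o(W) = 1/(W + (3 - 33)) = 1/(W - 30) = 1/(-30 + W))
√(o(z) + f) = √(1/(-30 - 841/6) + 1655887/4983785) = √(1/(-1021/6) + 1655887/4983785) = √(-6/1021 + 1655887/4983785) = √(1660757917/5088444485) = √8450674463678737745/5088444485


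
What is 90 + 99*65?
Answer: 6525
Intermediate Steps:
90 + 99*65 = 90 + 6435 = 6525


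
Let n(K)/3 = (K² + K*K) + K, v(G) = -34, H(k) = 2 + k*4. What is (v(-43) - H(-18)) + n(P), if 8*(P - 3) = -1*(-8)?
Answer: 144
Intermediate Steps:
H(k) = 2 + 4*k
P = 4 (P = 3 + (-1*(-8))/8 = 3 + (⅛)*8 = 3 + 1 = 4)
n(K) = 3*K + 6*K² (n(K) = 3*((K² + K*K) + K) = 3*((K² + K²) + K) = 3*(2*K² + K) = 3*(K + 2*K²) = 3*K + 6*K²)
(v(-43) - H(-18)) + n(P) = (-34 - (2 + 4*(-18))) + 3*4*(1 + 2*4) = (-34 - (2 - 72)) + 3*4*(1 + 8) = (-34 - 1*(-70)) + 3*4*9 = (-34 + 70) + 108 = 36 + 108 = 144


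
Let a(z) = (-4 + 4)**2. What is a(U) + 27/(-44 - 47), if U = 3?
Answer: -27/91 ≈ -0.29670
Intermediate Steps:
a(z) = 0 (a(z) = 0**2 = 0)
a(U) + 27/(-44 - 47) = 0 + 27/(-44 - 47) = 0 + 27/(-91) = 0 + 27*(-1/91) = 0 - 27/91 = -27/91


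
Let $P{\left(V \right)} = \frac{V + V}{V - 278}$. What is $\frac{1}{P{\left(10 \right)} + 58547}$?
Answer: $\frac{67}{3922644} \approx 1.708 \cdot 10^{-5}$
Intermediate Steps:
$P{\left(V \right)} = \frac{2 V}{-278 + V}$
$\frac{1}{P{\left(10 \right)} + 58547} = \frac{1}{2 \cdot 10 \frac{1}{-278 + 10} + 58547} = \frac{1}{2 \cdot 10 \frac{1}{-268} + 58547} = \frac{1}{2 \cdot 10 \left(- \frac{1}{268}\right) + 58547} = \frac{1}{- \frac{5}{67} + 58547} = \frac{1}{\frac{3922644}{67}} = \frac{67}{3922644}$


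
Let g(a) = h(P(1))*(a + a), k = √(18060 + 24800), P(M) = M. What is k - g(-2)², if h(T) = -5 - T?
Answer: -576 + 2*√10715 ≈ -368.97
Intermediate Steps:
k = 2*√10715 (k = √42860 = 2*√10715 ≈ 207.03)
g(a) = -12*a (g(a) = (-5 - 1*1)*(a + a) = (-5 - 1)*(2*a) = -12*a)
k - g(-2)² = 2*√10715 - (-12*(-2))² = 2*√10715 - 1*24² = 2*√10715 - 1*576 = 2*√10715 - 576 = -576 + 2*√10715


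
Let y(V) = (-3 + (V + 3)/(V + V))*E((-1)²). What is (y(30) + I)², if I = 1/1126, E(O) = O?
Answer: 760490929/126787600 ≈ 5.9981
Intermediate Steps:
y(V) = -3 + (3 + V)/(2*V) (y(V) = (-3 + (V + 3)/(V + V))*(-1)² = (-3 + (3 + V)/((2*V)))*1 = (-3 + (3 + V)*(1/(2*V)))*1 = (-3 + (3 + V)/(2*V))*1 = -3 + (3 + V)/(2*V))
I = 1/1126 ≈ 0.00088810
(y(30) + I)² = ((½)*(3 - 5*30)/30 + 1/1126)² = ((½)*(1/30)*(3 - 150) + 1/1126)² = ((½)*(1/30)*(-147) + 1/1126)² = (-49/20 + 1/1126)² = (-27577/11260)² = 760490929/126787600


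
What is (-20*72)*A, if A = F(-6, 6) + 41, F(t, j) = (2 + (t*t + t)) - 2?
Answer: -102240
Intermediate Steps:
F(t, j) = t + t² (F(t, j) = (2 + (t² + t)) - 2 = (2 + (t + t²)) - 2 = (2 + t + t²) - 2 = t + t²)
A = 71 (A = -6*(1 - 6) + 41 = -6*(-5) + 41 = 30 + 41 = 71)
(-20*72)*A = -20*72*71 = -1440*71 = -102240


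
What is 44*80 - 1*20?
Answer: 3500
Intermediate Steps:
44*80 - 1*20 = 3520 - 20 = 3500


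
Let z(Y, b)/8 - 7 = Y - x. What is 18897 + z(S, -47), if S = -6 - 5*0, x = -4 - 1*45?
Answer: 19297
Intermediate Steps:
x = -49 (x = -4 - 45 = -49)
S = -6 (S = -6 + 0 = -6)
z(Y, b) = 448 + 8*Y (z(Y, b) = 56 + 8*(Y - 1*(-49)) = 56 + 8*(Y + 49) = 56 + 8*(49 + Y) = 56 + (392 + 8*Y) = 448 + 8*Y)
18897 + z(S, -47) = 18897 + (448 + 8*(-6)) = 18897 + (448 - 48) = 18897 + 400 = 19297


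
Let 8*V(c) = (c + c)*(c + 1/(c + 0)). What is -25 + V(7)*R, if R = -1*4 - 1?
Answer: -175/2 ≈ -87.500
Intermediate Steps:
V(c) = c*(c + 1/c)/4 (V(c) = ((c + c)*(c + 1/(c + 0)))/8 = ((2*c)*(c + 1/c))/8 = (2*c*(c + 1/c))/8 = c*(c + 1/c)/4)
R = -5 (R = -4 - 1 = -5)
-25 + V(7)*R = -25 + (1/4 + (1/4)*7**2)*(-5) = -25 + (1/4 + (1/4)*49)*(-5) = -25 + (1/4 + 49/4)*(-5) = -25 + (25/2)*(-5) = -25 - 125/2 = -175/2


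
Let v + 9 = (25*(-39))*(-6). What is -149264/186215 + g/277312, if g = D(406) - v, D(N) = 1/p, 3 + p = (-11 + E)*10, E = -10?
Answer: -4524160582597/5499623159520 ≈ -0.82263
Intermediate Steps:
p = -213 (p = -3 + (-11 - 10)*10 = -3 - 21*10 = -3 - 210 = -213)
v = 5841 (v = -9 + (25*(-39))*(-6) = -9 - 975*(-6) = -9 + 5850 = 5841)
D(N) = -1/213 (D(N) = 1/(-213) = -1/213)
g = -1244134/213 (g = -1/213 - 1*5841 = -1/213 - 5841 = -1244134/213 ≈ -5841.0)
-149264/186215 + g/277312 = -149264/186215 - 1244134/213/277312 = -149264*1/186215 - 1244134/213*1/277312 = -149264/186215 - 622067/29533728 = -4524160582597/5499623159520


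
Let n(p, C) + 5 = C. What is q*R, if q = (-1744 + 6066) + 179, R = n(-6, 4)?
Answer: -4501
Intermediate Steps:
n(p, C) = -5 + C
R = -1 (R = -5 + 4 = -1)
q = 4501 (q = 4322 + 179 = 4501)
q*R = 4501*(-1) = -4501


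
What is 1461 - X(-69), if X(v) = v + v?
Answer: 1599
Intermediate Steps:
X(v) = 2*v
1461 - X(-69) = 1461 - 2*(-69) = 1461 - 1*(-138) = 1461 + 138 = 1599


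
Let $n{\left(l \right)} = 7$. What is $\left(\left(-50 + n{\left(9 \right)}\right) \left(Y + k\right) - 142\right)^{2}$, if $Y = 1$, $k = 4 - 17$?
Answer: $139876$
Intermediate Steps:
$k = -13$ ($k = 4 - 17 = -13$)
$\left(\left(-50 + n{\left(9 \right)}\right) \left(Y + k\right) - 142\right)^{2} = \left(\left(-50 + 7\right) \left(1 - 13\right) - 142\right)^{2} = \left(\left(-43\right) \left(-12\right) - 142\right)^{2} = \left(516 - 142\right)^{2} = 374^{2} = 139876$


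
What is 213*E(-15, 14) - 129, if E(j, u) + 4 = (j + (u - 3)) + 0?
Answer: -1833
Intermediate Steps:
E(j, u) = -7 + j + u (E(j, u) = -4 + ((j + (u - 3)) + 0) = -4 + ((j + (-3 + u)) + 0) = -4 + ((-3 + j + u) + 0) = -4 + (-3 + j + u) = -7 + j + u)
213*E(-15, 14) - 129 = 213*(-7 - 15 + 14) - 129 = 213*(-8) - 129 = -1704 - 129 = -1833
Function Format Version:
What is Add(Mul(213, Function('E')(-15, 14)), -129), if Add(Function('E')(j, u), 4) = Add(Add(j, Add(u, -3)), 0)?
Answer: -1833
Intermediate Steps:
Function('E')(j, u) = Add(-7, j, u) (Function('E')(j, u) = Add(-4, Add(Add(j, Add(u, -3)), 0)) = Add(-4, Add(Add(j, Add(-3, u)), 0)) = Add(-4, Add(Add(-3, j, u), 0)) = Add(-4, Add(-3, j, u)) = Add(-7, j, u))
Add(Mul(213, Function('E')(-15, 14)), -129) = Add(Mul(213, Add(-7, -15, 14)), -129) = Add(Mul(213, -8), -129) = Add(-1704, -129) = -1833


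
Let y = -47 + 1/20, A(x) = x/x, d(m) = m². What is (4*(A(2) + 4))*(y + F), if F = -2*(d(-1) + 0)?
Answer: -979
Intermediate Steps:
A(x) = 1
y = -939/20 (y = -47 + 1/20 = -939/20 ≈ -46.950)
F = -2 (F = -2*((-1)² + 0) = -2*(1 + 0) = -2*1 = -2)
(4*(A(2) + 4))*(y + F) = (4*(1 + 4))*(-939/20 - 2) = (4*5)*(-979/20) = 20*(-979/20) = -979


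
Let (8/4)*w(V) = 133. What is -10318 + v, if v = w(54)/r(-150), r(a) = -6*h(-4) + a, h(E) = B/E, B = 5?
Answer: -154777/15 ≈ -10318.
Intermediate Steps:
h(E) = 5/E
w(V) = 133/2 (w(V) = (½)*133 = 133/2)
r(a) = 15/2 + a (r(a) = -30/(-4) + a = -30*(-1)/4 + a = -6*(-5/4) + a = 15/2 + a)
v = -7/15 (v = 133/(2*(15/2 - 150)) = 133/(2*(-285/2)) = (133/2)*(-2/285) = -7/15 ≈ -0.46667)
-10318 + v = -10318 - 7/15 = -154777/15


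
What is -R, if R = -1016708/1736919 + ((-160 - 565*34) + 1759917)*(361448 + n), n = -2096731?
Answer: 5246088745924149827/1736919 ≈ 3.0203e+12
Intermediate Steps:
R = -5246088745924149827/1736919 (R = -1016708/1736919 + ((-160 - 565*34) + 1759917)*(361448 - 2096731) = -1016708*1/1736919 + ((-160 - 19210) + 1759917)*(-1735283) = -1016708/1736919 + (-19370 + 1759917)*(-1735283) = -1016708/1736919 + 1740547*(-1735283) = -1016708/1736919 - 3020341619801 = -5246088745924149827/1736919 ≈ -3.0203e+12)
-R = -1*(-5246088745924149827/1736919) = 5246088745924149827/1736919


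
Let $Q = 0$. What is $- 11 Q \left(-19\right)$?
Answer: $0$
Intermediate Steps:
$- 11 Q \left(-19\right) = \left(-11\right) 0 \left(-19\right) = 0 \left(-19\right) = 0$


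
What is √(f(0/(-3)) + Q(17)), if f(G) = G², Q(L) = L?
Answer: √17 ≈ 4.1231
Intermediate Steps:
√(f(0/(-3)) + Q(17)) = √((0/(-3))² + 17) = √((0*(-⅓))² + 17) = √(0² + 17) = √(0 + 17) = √17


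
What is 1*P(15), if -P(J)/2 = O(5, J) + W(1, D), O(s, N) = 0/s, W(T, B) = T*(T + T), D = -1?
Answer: -4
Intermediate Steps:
W(T, B) = 2*T² (W(T, B) = T*(2*T) = 2*T²)
O(s, N) = 0
P(J) = -4 (P(J) = -2*(0 + 2*1²) = -2*(0 + 2*1) = -2*(0 + 2) = -2*2 = -4)
1*P(15) = 1*(-4) = -4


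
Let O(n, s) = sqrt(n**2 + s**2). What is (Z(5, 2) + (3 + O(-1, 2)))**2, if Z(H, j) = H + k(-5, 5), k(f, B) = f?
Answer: (3 + sqrt(5))**2 ≈ 27.416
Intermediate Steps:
Z(H, j) = -5 + H (Z(H, j) = H - 5 = -5 + H)
(Z(5, 2) + (3 + O(-1, 2)))**2 = ((-5 + 5) + (3 + sqrt((-1)**2 + 2**2)))**2 = (0 + (3 + sqrt(1 + 4)))**2 = (0 + (3 + sqrt(5)))**2 = (3 + sqrt(5))**2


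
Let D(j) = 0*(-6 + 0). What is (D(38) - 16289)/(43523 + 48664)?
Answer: -16289/92187 ≈ -0.17670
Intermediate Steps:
D(j) = 0 (D(j) = 0*(-6) = 0)
(D(38) - 16289)/(43523 + 48664) = (0 - 16289)/(43523 + 48664) = -16289/92187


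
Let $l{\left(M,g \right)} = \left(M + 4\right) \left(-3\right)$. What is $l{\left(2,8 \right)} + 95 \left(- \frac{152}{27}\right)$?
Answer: $- \frac{14926}{27} \approx -552.81$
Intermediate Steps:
$l{\left(M,g \right)} = -12 - 3 M$ ($l{\left(M,g \right)} = \left(4 + M\right) \left(-3\right) = -12 - 3 M$)
$l{\left(2,8 \right)} + 95 \left(- \frac{152}{27}\right) = \left(-12 - 6\right) + 95 \left(- \frac{152}{27}\right) = \left(-12 - 6\right) + 95 \left(\left(-152\right) \frac{1}{27}\right) = -18 + 95 \left(- \frac{152}{27}\right) = -18 - \frac{14440}{27} = - \frac{14926}{27}$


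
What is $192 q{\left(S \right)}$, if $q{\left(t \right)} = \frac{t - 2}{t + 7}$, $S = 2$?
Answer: $0$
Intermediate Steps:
$q{\left(t \right)} = \frac{-2 + t}{7 + t}$
$192 q{\left(S \right)} = 192 \frac{-2 + 2}{7 + 2} = 192 \cdot \frac{1}{9} \cdot 0 = 192 \cdot 0 = 0$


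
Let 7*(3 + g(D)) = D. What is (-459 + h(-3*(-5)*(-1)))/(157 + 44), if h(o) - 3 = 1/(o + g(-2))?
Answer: -58375/25728 ≈ -2.2689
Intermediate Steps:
g(D) = -3 + D/7
h(o) = 3 + 1/(-23/7 + o) (h(o) = 3 + 1/(o + (-3 + (1/7)*(-2))) = 3 + 1/(o + (-3 - 2/7)) = 3 + 1/(o - 23/7) = 3 + 1/(-23/7 + o))
(-459 + h(-3*(-5)*(-1)))/(157 + 44) = (-459 + (-62 + 21*(-3*(-5)*(-1)))/(-23 + 7*(-3*(-5)*(-1))))/(157 + 44) = (-459 + (-62 + 21*(15*(-1)))/(-23 + 7*(15*(-1))))/201 = (-459 + (-62 + 21*(-15))/(-23 + 7*(-15)))*(1/201) = (-459 + (-62 - 315)/(-23 - 105))*(1/201) = (-459 - 377/(-128))*(1/201) = (-459 - 1/128*(-377))*(1/201) = (-459 + 377/128)*(1/201) = -58375/128*1/201 = -58375/25728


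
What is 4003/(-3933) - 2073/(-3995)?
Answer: -7838876/15712335 ≈ -0.49890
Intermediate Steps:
4003/(-3933) - 2073/(-3995) = 4003*(-1/3933) - 2073*(-1/3995) = -4003/3933 + 2073/3995 = -7838876/15712335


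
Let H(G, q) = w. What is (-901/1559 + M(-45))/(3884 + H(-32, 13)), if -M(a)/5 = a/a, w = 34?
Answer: -4348/3054081 ≈ -0.0014237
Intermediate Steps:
H(G, q) = 34
M(a) = -5 (M(a) = -5*a/a = -5*1 = -5)
(-901/1559 + M(-45))/(3884 + H(-32, 13)) = (-901/1559 - 5)/(3884 + 34) = (-901*1/1559 - 5)/3918 = (-901/1559 - 5)*(1/3918) = -8696/1559*1/3918 = -4348/3054081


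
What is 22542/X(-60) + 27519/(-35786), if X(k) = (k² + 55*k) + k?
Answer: 66673621/715720 ≈ 93.156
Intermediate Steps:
X(k) = k² + 56*k
22542/X(-60) + 27519/(-35786) = 22542/((-60*(56 - 60))) + 27519/(-35786) = 22542/((-60*(-4))) + 27519*(-1/35786) = 22542/240 - 27519/35786 = 22542*(1/240) - 27519/35786 = 3757/40 - 27519/35786 = 66673621/715720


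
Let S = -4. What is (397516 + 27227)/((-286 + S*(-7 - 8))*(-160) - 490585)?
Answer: -141581/151475 ≈ -0.93468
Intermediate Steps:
(397516 + 27227)/((-286 + S*(-7 - 8))*(-160) - 490585) = (397516 + 27227)/((-286 - 4*(-7 - 8))*(-160) - 490585) = 424743/((-286 - 4*(-15))*(-160) - 490585) = 424743/((-286 + 60)*(-160) - 490585) = 424743/(-226*(-160) - 490585) = 424743/(36160 - 490585) = 424743/(-454425) = 424743*(-1/454425) = -141581/151475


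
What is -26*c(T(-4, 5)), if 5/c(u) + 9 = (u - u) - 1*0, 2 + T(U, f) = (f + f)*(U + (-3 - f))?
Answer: 130/9 ≈ 14.444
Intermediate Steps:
T(U, f) = -2 + 2*f*(-3 + U - f) (T(U, f) = -2 + (f + f)*(U + (-3 - f)) = -2 + (2*f)*(-3 + U - f) = -2 + 2*f*(-3 + U - f))
c(u) = -5/9 (c(u) = 5/(-9 + ((u - u) - 1*0)) = 5/(-9 + (0 + 0)) = 5/(-9 + 0) = 5/(-9) = 5*(-⅑) = -5/9)
-26*c(T(-4, 5)) = -26*(-5/9) = 130/9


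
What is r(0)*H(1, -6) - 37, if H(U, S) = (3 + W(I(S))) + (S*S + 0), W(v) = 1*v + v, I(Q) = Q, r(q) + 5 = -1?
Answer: -199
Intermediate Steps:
r(q) = -6 (r(q) = -5 - 1 = -6)
W(v) = 2*v (W(v) = v + v = 2*v)
H(U, S) = 3 + S² + 2*S (H(U, S) = (3 + 2*S) + (S*S + 0) = (3 + 2*S) + (S² + 0) = (3 + 2*S) + S² = 3 + S² + 2*S)
r(0)*H(1, -6) - 37 = -6*(3 + (-6)² + 2*(-6)) - 37 = -6*(3 + 36 - 12) - 37 = -6*27 - 37 = -162 - 37 = -199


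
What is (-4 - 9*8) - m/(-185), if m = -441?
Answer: -14501/185 ≈ -78.384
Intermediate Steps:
(-4 - 9*8) - m/(-185) = (-4 - 9*8) - (-441)/(-185) = (-4 - 72) - (-441)*(-1)/185 = -76 - 1*441/185 = -76 - 441/185 = -14501/185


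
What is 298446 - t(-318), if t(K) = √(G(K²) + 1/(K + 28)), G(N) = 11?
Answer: 298446 - √924810/290 ≈ 2.9844e+5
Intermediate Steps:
t(K) = √(11 + 1/(28 + K)) (t(K) = √(11 + 1/(K + 28)) = √(11 + 1/(28 + K)))
298446 - t(-318) = 298446 - √((309 + 11*(-318))/(28 - 318)) = 298446 - √((309 - 3498)/(-290)) = 298446 - √(-1/290*(-3189)) = 298446 - √(3189/290) = 298446 - √924810/290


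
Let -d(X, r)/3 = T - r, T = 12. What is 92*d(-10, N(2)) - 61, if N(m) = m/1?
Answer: -2821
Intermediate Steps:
N(m) = m (N(m) = m*1 = m)
d(X, r) = -36 + 3*r (d(X, r) = -3*(12 - r) = -36 + 3*r)
92*d(-10, N(2)) - 61 = 92*(-36 + 3*2) - 61 = 92*(-36 + 6) - 61 = 92*(-30) - 61 = -2760 - 61 = -2821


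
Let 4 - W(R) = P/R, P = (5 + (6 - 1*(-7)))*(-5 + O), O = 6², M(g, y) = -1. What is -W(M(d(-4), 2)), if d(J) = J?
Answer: -562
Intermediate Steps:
O = 36
P = 558 (P = (5 + (6 - 1*(-7)))*(-5 + 36) = (5 + (6 + 7))*31 = (5 + 13)*31 = 18*31 = 558)
W(R) = 4 - 558/R
-W(M(d(-4), 2)) = -(4 - 558/(-1)) = -(4 - 558*(-1)) = -(4 + 558) = -1*562 = -562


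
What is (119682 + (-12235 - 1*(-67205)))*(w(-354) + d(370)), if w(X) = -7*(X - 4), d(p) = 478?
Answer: 521161568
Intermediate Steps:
w(X) = 28 - 7*X (w(X) = -7*(-4 + X) = 28 - 7*X)
(119682 + (-12235 - 1*(-67205)))*(w(-354) + d(370)) = (119682 + (-12235 - 1*(-67205)))*((28 - 7*(-354)) + 478) = (119682 + (-12235 + 67205))*((28 + 2478) + 478) = (119682 + 54970)*(2506 + 478) = 174652*2984 = 521161568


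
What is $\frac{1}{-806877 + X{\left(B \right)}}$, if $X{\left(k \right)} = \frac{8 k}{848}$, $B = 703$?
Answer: $- \frac{106}{85528259} \approx -1.2394 \cdot 10^{-6}$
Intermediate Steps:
$X{\left(k \right)} = \frac{k}{106}$ ($X{\left(k \right)} = 8 k \frac{1}{848} = \frac{k}{106}$)
$\frac{1}{-806877 + X{\left(B \right)}} = \frac{1}{-806877 + \frac{1}{106} \cdot 703} = \frac{1}{-806877 + \frac{703}{106}} = \frac{1}{- \frac{85528259}{106}} = - \frac{106}{85528259}$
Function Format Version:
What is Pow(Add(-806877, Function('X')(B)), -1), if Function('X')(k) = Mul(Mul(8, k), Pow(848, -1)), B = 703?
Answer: Rational(-106, 85528259) ≈ -1.2394e-6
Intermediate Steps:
Function('X')(k) = Mul(Rational(1, 106), k) (Function('X')(k) = Mul(Mul(8, k), Rational(1, 848)) = Mul(Rational(1, 106), k))
Pow(Add(-806877, Function('X')(B)), -1) = Pow(Add(-806877, Mul(Rational(1, 106), 703)), -1) = Pow(Add(-806877, Rational(703, 106)), -1) = Pow(Rational(-85528259, 106), -1) = Rational(-106, 85528259)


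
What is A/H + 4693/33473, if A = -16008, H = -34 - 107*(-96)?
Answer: -243894425/171348287 ≈ -1.4234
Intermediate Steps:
H = 10238 (H = -34 + 10272 = 10238)
A/H + 4693/33473 = -16008/10238 + 4693/33473 = -16008*1/10238 + 4693*(1/33473) = -8004/5119 + 4693/33473 = -243894425/171348287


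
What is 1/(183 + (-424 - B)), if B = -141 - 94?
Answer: -⅙ ≈ -0.16667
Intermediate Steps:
B = -235
1/(183 + (-424 - B)) = 1/(183 + (-424 - 1*(-235))) = 1/(183 + (-424 + 235)) = 1/(183 - 189) = 1/(-6) = -⅙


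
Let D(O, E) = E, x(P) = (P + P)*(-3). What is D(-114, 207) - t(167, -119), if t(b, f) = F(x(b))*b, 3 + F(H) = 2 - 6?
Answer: 1376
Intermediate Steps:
x(P) = -6*P (x(P) = (2*P)*(-3) = -6*P)
F(H) = -7 (F(H) = -3 + (2 - 6) = -3 - 4 = -7)
t(b, f) = -7*b
D(-114, 207) - t(167, -119) = 207 - (-7)*167 = 207 - 1*(-1169) = 207 + 1169 = 1376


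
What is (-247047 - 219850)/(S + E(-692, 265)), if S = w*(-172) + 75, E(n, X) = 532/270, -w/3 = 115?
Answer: -63031095/8021291 ≈ -7.8580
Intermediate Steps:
w = -345 (w = -3*115 = -345)
E(n, X) = 266/135 (E(n, X) = 532*(1/270) = 266/135)
S = 59415 (S = -345*(-172) + 75 = 59340 + 75 = 59415)
(-247047 - 219850)/(S + E(-692, 265)) = (-247047 - 219850)/(59415 + 266/135) = -466897/8021291/135 = -466897*135/8021291 = -63031095/8021291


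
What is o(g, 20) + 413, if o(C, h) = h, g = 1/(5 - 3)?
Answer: 433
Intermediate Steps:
g = 1/2 ≈ 0.50000
o(g, 20) + 413 = 20 + 413 = 433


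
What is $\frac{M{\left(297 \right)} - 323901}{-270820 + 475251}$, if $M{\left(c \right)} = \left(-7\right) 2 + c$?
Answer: $- \frac{323618}{204431} \approx -1.583$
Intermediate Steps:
$M{\left(c \right)} = -14 + c$
$\frac{M{\left(297 \right)} - 323901}{-270820 + 475251} = \frac{\left(-14 + 297\right) - 323901}{-270820 + 475251} = \frac{283 - 323901}{204431} = \left(-323618\right) \frac{1}{204431} = - \frac{323618}{204431}$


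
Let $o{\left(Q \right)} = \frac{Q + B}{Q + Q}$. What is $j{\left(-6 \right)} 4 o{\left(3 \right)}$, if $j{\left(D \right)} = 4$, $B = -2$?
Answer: $\frac{8}{3} \approx 2.6667$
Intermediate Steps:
$o{\left(Q \right)} = \frac{-2 + Q}{2 Q}$ ($o{\left(Q \right)} = \frac{Q - 2}{Q + Q} = \frac{-2 + Q}{2 Q}$)
$j{\left(-6 \right)} 4 o{\left(3 \right)} = 4 \cdot 4 \frac{-2 + 3}{2 \cdot 3} = 16 \cdot \frac{1}{2} \cdot \frac{1}{3} \cdot 1 = 16 \cdot \frac{1}{6} = \frac{8}{3}$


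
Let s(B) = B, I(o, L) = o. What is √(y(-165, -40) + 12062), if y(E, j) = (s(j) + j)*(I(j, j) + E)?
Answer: √28462 ≈ 168.71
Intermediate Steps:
y(E, j) = 2*j*(E + j) (y(E, j) = (j + j)*(j + E) = (2*j)*(E + j) = 2*j*(E + j))
√(y(-165, -40) + 12062) = √(2*(-40)*(-165 - 40) + 12062) = √(2*(-40)*(-205) + 12062) = √(16400 + 12062) = √28462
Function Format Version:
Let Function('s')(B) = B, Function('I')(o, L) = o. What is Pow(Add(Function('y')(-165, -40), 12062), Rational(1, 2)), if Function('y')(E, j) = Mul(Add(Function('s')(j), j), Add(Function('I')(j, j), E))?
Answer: Pow(28462, Rational(1, 2)) ≈ 168.71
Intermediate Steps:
Function('y')(E, j) = Mul(2, j, Add(E, j)) (Function('y')(E, j) = Mul(Add(j, j), Add(j, E)) = Mul(Mul(2, j), Add(E, j)) = Mul(2, j, Add(E, j)))
Pow(Add(Function('y')(-165, -40), 12062), Rational(1, 2)) = Pow(Add(Mul(2, -40, Add(-165, -40)), 12062), Rational(1, 2)) = Pow(Add(Mul(2, -40, -205), 12062), Rational(1, 2)) = Pow(Add(16400, 12062), Rational(1, 2)) = Pow(28462, Rational(1, 2))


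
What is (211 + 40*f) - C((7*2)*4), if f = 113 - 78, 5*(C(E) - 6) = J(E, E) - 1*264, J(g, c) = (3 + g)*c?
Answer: 997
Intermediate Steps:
J(g, c) = c*(3 + g)
C(E) = -234/5 + E*(3 + E)/5 (C(E) = 6 + (E*(3 + E) - 1*264)/5 = 6 + (E*(3 + E) - 264)/5 = 6 + (-264 + E*(3 + E))/5 = 6 + (-264/5 + E*(3 + E)/5) = -234/5 + E*(3 + E)/5)
f = 35
(211 + 40*f) - C((7*2)*4) = (211 + 40*35) - (-234/5 + ((7*2)*4)*(3 + (7*2)*4)/5) = (211 + 1400) - (-234/5 + (14*4)*(3 + 14*4)/5) = 1611 - (-234/5 + (⅕)*56*(3 + 56)) = 1611 - (-234/5 + (⅕)*56*59) = 1611 - (-234/5 + 3304/5) = 1611 - 1*614 = 1611 - 614 = 997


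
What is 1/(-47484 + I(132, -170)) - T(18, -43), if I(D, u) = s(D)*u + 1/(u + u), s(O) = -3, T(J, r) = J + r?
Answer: 399278685/15971161 ≈ 25.000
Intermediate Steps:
I(D, u) = 1/(2*u) - 3*u (I(D, u) = -3*u + 1/(u + u) = -3*u + 1/(2*u) = 1/(2*u) - 3*u)
1/(-47484 + I(132, -170)) - T(18, -43) = 1/(-47484 + ((½)/(-170) - 3*(-170))) - (18 - 43) = 1/(-47484 + ((½)*(-1/170) + 510)) - 1*(-25) = 1/(-47484 + (-1/340 + 510)) + 25 = 1/(-47484 + 173399/340) + 25 = 1/(-15971161/340) + 25 = -340/15971161 + 25 = 399278685/15971161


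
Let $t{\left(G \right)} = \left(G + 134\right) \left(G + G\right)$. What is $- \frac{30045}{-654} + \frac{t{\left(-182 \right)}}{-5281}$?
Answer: $\frac{49080319}{1151258} \approx 42.632$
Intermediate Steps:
$t{\left(G \right)} = 2 G \left(134 + G\right)$ ($t{\left(G \right)} = \left(134 + G\right) 2 G = 2 G \left(134 + G\right)$)
$- \frac{30045}{-654} + \frac{t{\left(-182 \right)}}{-5281} = - \frac{30045}{-654} + \frac{2 \left(-182\right) \left(134 - 182\right)}{-5281} = \left(-30045\right) \left(- \frac{1}{654}\right) + 2 \left(-182\right) \left(-48\right) \left(- \frac{1}{5281}\right) = \frac{10015}{218} + 17472 \left(- \frac{1}{5281}\right) = \frac{10015}{218} - \frac{17472}{5281} = \frac{49080319}{1151258}$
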